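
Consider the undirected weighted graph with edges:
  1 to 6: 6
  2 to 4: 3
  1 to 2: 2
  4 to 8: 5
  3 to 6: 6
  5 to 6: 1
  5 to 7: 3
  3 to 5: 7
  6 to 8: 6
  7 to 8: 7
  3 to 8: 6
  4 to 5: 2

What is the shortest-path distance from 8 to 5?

7

Checking several routes:
8→6→5: 6 + 1 = 7
8→7→5: 7 + 3 = 10
8→4→5: 5 + 2 = 7
Shortest: 7.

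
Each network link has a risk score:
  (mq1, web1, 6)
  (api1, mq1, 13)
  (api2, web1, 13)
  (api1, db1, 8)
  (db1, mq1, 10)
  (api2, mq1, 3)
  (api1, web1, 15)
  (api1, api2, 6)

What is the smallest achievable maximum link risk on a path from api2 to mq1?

3

A few of the api2→mq1 routes:
api2 → api1 → mq1: max(6, 13) = 13
api2 → api1 → db1 → mq1: max(6, 8, 10) = 10
api2 → mq1: max(3) = 3
api2 → web1 → mq1: max(13, 6) = 13
api2 → web1 → api1 → mq1: max(13, 15, 13) = 15
Smallest bottleneck: 3.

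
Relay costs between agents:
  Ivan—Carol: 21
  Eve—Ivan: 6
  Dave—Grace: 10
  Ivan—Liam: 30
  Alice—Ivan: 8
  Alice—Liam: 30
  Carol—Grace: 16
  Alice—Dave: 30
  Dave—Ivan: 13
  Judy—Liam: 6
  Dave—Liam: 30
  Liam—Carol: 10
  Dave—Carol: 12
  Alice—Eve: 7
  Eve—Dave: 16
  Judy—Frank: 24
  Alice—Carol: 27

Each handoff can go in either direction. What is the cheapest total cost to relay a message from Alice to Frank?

60

A few of the Alice→Frank routes:
Alice - Liam - Judy - Frank: 30 + 6 + 24 = 60
Alice - Ivan - Liam - Judy - Frank: 8 + 30 + 6 + 24 = 68
Alice - Carol - Liam - Judy - Frank: 27 + 10 + 6 + 24 = 67
Alice - Eve - Ivan - Liam - Judy - Frank: 7 + 6 + 30 + 6 + 24 = 73
Alice - Ivan - Dave - Carol - Liam - Judy - Frank: 8 + 13 + 12 + 10 + 6 + 24 = 73
Alice - Ivan - Carol - Liam - Judy - Frank: 8 + 21 + 10 + 6 + 24 = 69
The minimum is 60.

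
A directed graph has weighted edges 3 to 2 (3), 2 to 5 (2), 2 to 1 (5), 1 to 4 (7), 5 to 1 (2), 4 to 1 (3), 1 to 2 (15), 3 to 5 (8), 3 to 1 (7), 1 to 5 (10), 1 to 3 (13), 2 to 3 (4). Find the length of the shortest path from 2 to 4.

11

Paths from 2 to 4:
2→1→4: 5 + 7 = 12
2→3→1→4: 4 + 7 + 7 = 18
2→3→5→1→4: 4 + 8 + 2 + 7 = 21
2→5→1→4: 2 + 2 + 7 = 11
Shortest: 11.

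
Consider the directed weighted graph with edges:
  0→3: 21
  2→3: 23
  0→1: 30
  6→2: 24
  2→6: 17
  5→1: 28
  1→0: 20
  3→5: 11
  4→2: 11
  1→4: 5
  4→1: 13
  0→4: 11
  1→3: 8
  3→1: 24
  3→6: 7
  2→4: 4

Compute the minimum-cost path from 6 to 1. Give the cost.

Paths from 6 to 1:
6 - 2 - 3 - 5 - 1: 24 + 23 + 11 + 28 = 86
6 - 2 - 3 - 1: 24 + 23 + 24 = 71
6 - 2 - 4 - 1: 24 + 4 + 13 = 41
Best route has total 41.

41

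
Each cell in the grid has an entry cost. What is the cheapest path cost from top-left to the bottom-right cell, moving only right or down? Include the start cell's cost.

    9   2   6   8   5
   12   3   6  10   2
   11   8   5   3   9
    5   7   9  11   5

42

Take r0c0 -> r0c1 -> r1c1 -> r1c2 -> r2c2 -> r2c3 -> r2c4 -> r3c4 for a total of 9 + 2 + 3 + 6 + 5 + 3 + 9 + 5 = 42.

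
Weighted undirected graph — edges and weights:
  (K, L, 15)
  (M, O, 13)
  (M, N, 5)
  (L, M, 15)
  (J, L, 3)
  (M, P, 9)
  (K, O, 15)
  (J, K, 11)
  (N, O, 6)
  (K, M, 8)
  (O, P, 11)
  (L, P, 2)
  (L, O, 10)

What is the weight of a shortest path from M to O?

A few of the M→O routes:
M → O: 13
M → P → O: 9 + 11 = 20
M → N → O: 5 + 6 = 11
Shortest: 11.

11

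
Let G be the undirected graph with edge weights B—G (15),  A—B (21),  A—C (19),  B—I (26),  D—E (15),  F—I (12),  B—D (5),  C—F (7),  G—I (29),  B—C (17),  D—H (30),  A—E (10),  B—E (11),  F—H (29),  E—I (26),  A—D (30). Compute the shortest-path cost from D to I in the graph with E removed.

31

Some routes from D to I avoiding E:
D→A→C→F→I: 30 + 19 + 7 + 12 = 68
D→B→A→C→F→I: 5 + 21 + 19 + 7 + 12 = 64
D→B→I: 5 + 26 = 31
D→B→C→F→I: 5 + 17 + 7 + 12 = 41
D→B→G→I: 5 + 15 + 29 = 49
Shortest: 31.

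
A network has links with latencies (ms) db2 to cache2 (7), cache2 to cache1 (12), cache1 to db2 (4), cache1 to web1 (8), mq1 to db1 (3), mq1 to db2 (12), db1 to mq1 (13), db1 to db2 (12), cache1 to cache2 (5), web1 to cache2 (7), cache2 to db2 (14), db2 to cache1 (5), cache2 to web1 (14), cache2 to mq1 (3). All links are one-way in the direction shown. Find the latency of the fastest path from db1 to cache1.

17

Routes from db1 to cache1:
db1→db2→cache1: 12 + 5 = 17
db1→mq1→db2→cache2→cache1: 13 + 12 + 7 + 12 = 44
db1→mq1→db2→cache1: 13 + 12 + 5 = 30
db1→db2→cache2→cache1: 12 + 7 + 12 = 31
Best route has total 17 ms.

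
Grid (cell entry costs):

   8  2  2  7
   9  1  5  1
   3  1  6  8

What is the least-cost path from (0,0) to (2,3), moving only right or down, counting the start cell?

Best path: r0c0 r0c1 r1c1 r1c2 r1c3 r2c3
Cost: 8 + 2 + 1 + 5 + 1 + 8 = 25

25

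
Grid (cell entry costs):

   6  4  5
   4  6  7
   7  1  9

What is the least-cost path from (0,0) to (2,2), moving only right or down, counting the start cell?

Path [0,0] → [0,1] → [1,1] → [2,1] → [2,2]: 6 + 4 + 6 + 1 + 9 = 26.
(Top row then right column would cost 31.)

26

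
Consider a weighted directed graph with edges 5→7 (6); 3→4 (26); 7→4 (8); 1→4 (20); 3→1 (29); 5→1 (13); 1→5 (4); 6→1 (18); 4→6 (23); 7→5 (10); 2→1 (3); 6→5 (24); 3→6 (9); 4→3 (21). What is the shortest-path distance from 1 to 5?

Routes from 1 to 5:
1-5: 4
1-4-3-6-5: 20 + 21 + 9 + 24 = 74
1-4-6-5: 20 + 23 + 24 = 67
Shortest: 4.

4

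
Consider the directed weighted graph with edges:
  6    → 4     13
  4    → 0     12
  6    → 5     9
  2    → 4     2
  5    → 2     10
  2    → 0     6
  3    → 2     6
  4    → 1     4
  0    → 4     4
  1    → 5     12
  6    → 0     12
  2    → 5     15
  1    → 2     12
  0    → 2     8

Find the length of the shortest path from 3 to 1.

12

Candidate routes:
3 - 2 - 4 - 1: 6 + 2 + 4 = 12
3 - 2 - 0 - 4 - 1: 6 + 6 + 4 + 4 = 20
Best route has total 12.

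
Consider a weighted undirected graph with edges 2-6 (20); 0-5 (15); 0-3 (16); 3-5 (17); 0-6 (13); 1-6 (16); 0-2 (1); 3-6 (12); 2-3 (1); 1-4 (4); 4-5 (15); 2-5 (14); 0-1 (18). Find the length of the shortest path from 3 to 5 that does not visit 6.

15

Comparing a few candidate routes:
3 - 5: 17
3 - 0 - 5: 16 + 15 = 31
3 - 2 - 0 - 5: 1 + 1 + 15 = 17
3 - 2 - 5: 1 + 14 = 15
Best route has total 15.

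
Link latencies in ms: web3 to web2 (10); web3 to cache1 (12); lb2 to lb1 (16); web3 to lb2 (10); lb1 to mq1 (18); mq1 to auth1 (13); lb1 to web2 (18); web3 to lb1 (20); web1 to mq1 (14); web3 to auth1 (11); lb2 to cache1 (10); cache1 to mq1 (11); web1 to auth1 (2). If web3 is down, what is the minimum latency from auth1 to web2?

49

Paths from auth1 to web2 avoiding web3:
auth1 -> mq1 -> cache1 -> lb2 -> lb1 -> web2: 13 + 11 + 10 + 16 + 18 = 68
auth1 -> web1 -> mq1 -> cache1 -> lb2 -> lb1 -> web2: 2 + 14 + 11 + 10 + 16 + 18 = 71
auth1 -> web1 -> mq1 -> lb1 -> web2: 2 + 14 + 18 + 18 = 52
auth1 -> mq1 -> lb1 -> web2: 13 + 18 + 18 = 49
Best route has total 49 ms.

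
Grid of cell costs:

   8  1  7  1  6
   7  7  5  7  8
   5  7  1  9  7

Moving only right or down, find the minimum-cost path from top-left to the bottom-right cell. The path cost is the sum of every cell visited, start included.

Take (0,0) → (0,1) → (0,2) → (0,3) → (0,4) → (1,4) → (2,4) for a total of 8 + 1 + 7 + 1 + 6 + 8 + 7 = 38.

38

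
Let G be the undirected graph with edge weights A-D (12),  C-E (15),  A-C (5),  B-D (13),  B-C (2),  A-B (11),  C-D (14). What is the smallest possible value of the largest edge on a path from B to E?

15

Some routes from B to E:
B -> D -> A -> C -> E: max(13, 12, 5, 15) = 15
B -> A -> D -> C -> E: max(11, 12, 14, 15) = 15
B -> C -> E: max(2, 15) = 15
B -> D -> C -> E: max(13, 14, 15) = 15
Best route has worst link 15.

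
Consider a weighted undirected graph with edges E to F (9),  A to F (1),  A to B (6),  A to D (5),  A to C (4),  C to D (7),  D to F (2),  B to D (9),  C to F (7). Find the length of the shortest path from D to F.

A few of the D→F routes:
D-F: 2
D-A-F: 5 + 1 = 6
D-C-F: 7 + 7 = 14
D-B-A-F: 9 + 6 + 1 = 16
D-C-A-F: 7 + 4 + 1 = 12
Shortest: 2.

2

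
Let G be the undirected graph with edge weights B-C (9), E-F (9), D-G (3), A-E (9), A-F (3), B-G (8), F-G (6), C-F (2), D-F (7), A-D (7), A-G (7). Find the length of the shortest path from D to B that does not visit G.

18

Candidate routes:
D -> A -> F -> C -> B: 7 + 3 + 2 + 9 = 21
D -> F -> C -> B: 7 + 2 + 9 = 18
D -> A -> E -> F -> C -> B: 7 + 9 + 9 + 2 + 9 = 36
Best route has total 18.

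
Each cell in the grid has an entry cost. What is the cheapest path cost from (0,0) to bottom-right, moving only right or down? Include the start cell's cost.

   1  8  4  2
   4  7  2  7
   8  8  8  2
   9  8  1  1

Best path: (0,0) (1,0) (1,1) (1,2) (1,3) (2,3) (3,3)
Cost: 1 + 4 + 7 + 2 + 7 + 2 + 1 = 24

24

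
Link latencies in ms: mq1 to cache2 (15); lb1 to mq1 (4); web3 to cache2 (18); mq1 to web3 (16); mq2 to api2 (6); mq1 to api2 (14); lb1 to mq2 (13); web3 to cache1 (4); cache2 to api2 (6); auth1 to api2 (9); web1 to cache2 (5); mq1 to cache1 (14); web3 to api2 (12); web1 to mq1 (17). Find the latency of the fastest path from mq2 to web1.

17

Comparing a few candidate routes:
mq2 -> lb1 -> mq1 -> cache2 -> web1: 13 + 4 + 15 + 5 = 37
mq2 -> api2 -> mq1 -> web1: 6 + 14 + 17 = 37
mq2 -> lb1 -> mq1 -> web1: 13 + 4 + 17 = 34
mq2 -> api2 -> cache2 -> web1: 6 + 6 + 5 = 17
Best route has total 17 ms.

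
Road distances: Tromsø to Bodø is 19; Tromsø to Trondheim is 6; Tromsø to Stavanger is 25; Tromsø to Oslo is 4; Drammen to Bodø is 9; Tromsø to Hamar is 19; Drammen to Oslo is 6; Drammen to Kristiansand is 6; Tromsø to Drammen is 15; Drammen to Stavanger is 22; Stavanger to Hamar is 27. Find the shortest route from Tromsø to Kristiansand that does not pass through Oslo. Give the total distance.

Comparing a few candidate routes:
Tromsø→Stavanger→Drammen→Kristiansand: 25 + 22 + 6 = 53
Tromsø→Bodø→Drammen→Kristiansand: 19 + 9 + 6 = 34
Tromsø→Drammen→Kristiansand: 15 + 6 = 21
The minimum is 21.

21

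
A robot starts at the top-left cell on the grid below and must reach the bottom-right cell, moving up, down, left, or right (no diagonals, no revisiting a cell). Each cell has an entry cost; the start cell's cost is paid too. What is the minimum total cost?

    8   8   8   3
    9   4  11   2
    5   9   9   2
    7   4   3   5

Best path: (0,0) -> (0,1) -> (0,2) -> (0,3) -> (1,3) -> (2,3) -> (3,3)
Cost: 8 + 8 + 8 + 3 + 2 + 2 + 5 = 36

36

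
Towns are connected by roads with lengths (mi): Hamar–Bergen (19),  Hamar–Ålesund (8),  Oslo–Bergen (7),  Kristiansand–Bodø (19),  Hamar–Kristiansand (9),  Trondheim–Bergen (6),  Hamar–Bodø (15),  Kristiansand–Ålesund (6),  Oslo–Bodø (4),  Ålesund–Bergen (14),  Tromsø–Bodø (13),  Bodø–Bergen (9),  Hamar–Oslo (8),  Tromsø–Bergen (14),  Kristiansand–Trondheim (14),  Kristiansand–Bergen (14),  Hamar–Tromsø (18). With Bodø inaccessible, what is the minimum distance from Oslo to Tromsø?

Some routes from Oslo to Tromsø avoiding Bodø:
Oslo → Hamar → Bergen → Tromsø: 8 + 19 + 14 = 41
Oslo → Hamar → Kristiansand → Bergen → Tromsø: 8 + 9 + 14 + 14 = 45
Oslo → Bergen → Tromsø: 7 + 14 = 21
Oslo → Hamar → Ålesund → Bergen → Tromsø: 8 + 8 + 14 + 14 = 44
Oslo → Hamar → Tromsø: 8 + 18 = 26
Oslo → Bergen → Hamar → Tromsø: 7 + 19 + 18 = 44
Best route has total 21 mi.

21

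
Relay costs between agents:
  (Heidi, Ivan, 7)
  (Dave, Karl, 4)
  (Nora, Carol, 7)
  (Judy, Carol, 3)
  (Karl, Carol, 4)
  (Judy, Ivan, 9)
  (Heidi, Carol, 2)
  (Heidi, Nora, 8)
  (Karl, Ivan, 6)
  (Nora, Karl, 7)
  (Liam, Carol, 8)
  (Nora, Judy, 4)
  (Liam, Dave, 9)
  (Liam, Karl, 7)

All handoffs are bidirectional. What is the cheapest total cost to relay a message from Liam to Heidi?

10

Some routes from Liam to Heidi:
Liam -> Dave -> Karl -> Carol -> Heidi: 9 + 4 + 4 + 2 = 19
Liam -> Karl -> Carol -> Heidi: 7 + 4 + 2 = 13
Liam -> Carol -> Heidi: 8 + 2 = 10
Liam -> Karl -> Ivan -> Heidi: 7 + 6 + 7 = 20
Best route has total 10.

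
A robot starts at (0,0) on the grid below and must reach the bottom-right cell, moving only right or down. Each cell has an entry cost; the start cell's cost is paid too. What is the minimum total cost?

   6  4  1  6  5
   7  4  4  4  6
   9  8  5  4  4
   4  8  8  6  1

28

Take (0,0) -> (0,1) -> (0,2) -> (1,2) -> (1,3) -> (2,3) -> (2,4) -> (3,4) for a total of 6 + 4 + 1 + 4 + 4 + 4 + 4 + 1 = 28.
(Top row then right column would cost 33.)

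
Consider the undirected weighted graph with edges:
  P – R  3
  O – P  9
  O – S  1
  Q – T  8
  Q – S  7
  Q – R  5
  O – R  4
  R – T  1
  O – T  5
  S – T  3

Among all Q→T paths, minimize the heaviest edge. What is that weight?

5

Some routes from Q to T:
Q - S - O - R - T: max(7, 1, 4, 1) = 7
Q - S - O - T: max(7, 1, 5) = 7
Q - R - O - S - T: max(5, 4, 1, 3) = 5
Q - S - T: max(7, 3) = 7
Q - R - O - T: max(5, 4, 5) = 5
Q - R - T: max(5, 1) = 5
The minimum achievable maximum is 5.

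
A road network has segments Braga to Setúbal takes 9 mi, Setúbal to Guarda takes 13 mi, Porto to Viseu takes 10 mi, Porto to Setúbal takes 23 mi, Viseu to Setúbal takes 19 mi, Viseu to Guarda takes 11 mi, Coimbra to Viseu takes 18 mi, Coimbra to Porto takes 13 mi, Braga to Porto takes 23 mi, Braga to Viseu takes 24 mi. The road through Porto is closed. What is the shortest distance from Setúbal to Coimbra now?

37

Candidate routes:
Setúbal -> Guarda -> Viseu -> Coimbra: 13 + 11 + 18 = 42
Setúbal -> Viseu -> Coimbra: 19 + 18 = 37
Setúbal -> Braga -> Viseu -> Coimbra: 9 + 24 + 18 = 51
Shortest: 37 mi.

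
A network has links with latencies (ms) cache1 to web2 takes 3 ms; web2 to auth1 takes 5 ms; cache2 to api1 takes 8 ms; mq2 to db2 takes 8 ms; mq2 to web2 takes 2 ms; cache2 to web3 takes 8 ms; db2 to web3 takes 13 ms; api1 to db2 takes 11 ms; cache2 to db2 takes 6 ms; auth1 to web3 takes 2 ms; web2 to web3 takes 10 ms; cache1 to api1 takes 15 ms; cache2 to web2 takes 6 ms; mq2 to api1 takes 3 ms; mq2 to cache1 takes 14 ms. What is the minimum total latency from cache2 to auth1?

10

Checking several routes:
cache2 - web3 - auth1: 8 + 2 = 10
cache2 - web2 - web3 - auth1: 6 + 10 + 2 = 18
cache2 - web2 - auth1: 6 + 5 = 11
cache2 - api1 - mq2 - web2 - auth1: 8 + 3 + 2 + 5 = 18
cache2 - db2 - web3 - auth1: 6 + 13 + 2 = 21
The minimum is 10 ms.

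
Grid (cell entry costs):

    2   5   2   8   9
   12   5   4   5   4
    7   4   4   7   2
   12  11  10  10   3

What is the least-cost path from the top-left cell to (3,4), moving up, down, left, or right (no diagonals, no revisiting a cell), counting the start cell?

Best path: (0,0) (0,1) (0,2) (1,2) (1,3) (1,4) (2,4) (3,4)
Cost: 2 + 5 + 2 + 4 + 5 + 4 + 2 + 3 = 27

27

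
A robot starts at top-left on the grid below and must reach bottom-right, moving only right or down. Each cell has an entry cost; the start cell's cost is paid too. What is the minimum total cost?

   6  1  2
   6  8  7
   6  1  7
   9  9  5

Take [0,0] -> [0,1] -> [0,2] -> [1,2] -> [2,2] -> [3,2] for a total of 6 + 1 + 2 + 7 + 7 + 5 = 28.

28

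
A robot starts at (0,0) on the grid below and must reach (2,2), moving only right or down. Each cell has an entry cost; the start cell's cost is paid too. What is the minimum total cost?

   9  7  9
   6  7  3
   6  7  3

Best path: (0,0) → (1,0) → (1,1) → (1,2) → (2,2)
Cost: 9 + 6 + 7 + 3 + 3 = 28
For comparison, the top-then-right route costs 31.

28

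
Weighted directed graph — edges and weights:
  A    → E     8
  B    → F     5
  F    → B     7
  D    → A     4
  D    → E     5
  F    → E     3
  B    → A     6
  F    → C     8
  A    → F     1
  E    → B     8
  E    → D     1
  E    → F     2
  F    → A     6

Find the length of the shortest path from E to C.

Checking several routes:
E -> F -> C: 2 + 8 = 10
E -> B -> F -> C: 8 + 5 + 8 = 21
E -> D -> A -> F -> C: 1 + 4 + 1 + 8 = 14
The minimum is 10.

10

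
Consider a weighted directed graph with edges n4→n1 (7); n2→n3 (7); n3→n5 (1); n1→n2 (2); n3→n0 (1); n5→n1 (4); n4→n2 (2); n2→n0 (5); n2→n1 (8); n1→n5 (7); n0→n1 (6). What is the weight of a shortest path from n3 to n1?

5

Routes from n3 to n1:
n3 - n0 - n1: 1 + 6 = 7
n3 - n5 - n1: 1 + 4 = 5
Best route has total 5.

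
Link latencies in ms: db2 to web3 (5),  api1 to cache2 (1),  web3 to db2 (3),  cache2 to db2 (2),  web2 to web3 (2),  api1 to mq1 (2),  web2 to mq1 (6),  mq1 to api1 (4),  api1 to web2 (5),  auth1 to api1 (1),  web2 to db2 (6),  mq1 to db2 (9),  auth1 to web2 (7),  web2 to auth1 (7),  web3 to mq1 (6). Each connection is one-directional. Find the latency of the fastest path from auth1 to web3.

8

A few of the auth1→web3 routes:
auth1→api1→web2→db2→web3: 1 + 5 + 6 + 5 = 17
auth1→api1→web2→web3: 1 + 5 + 2 = 8
auth1→api1→mq1→db2→web3: 1 + 2 + 9 + 5 = 17
auth1→web2→web3: 7 + 2 = 9
auth1→api1→cache2→db2→web3: 1 + 1 + 2 + 5 = 9
Best route has total 8 ms.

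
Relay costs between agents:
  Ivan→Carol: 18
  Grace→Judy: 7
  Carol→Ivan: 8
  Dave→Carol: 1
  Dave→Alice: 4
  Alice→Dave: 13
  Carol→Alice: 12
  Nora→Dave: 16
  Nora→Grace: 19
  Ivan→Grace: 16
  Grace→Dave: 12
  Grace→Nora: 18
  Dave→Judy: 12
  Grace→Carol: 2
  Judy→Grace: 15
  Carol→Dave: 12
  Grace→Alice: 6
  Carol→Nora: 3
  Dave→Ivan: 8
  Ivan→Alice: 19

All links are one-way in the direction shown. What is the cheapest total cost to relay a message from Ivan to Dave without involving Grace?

Paths from Ivan to Dave avoiding Grace:
Ivan -> Carol -> Dave: 18 + 12 = 30
Ivan -> Carol -> Nora -> Dave: 18 + 3 + 16 = 37
Ivan -> Alice -> Dave: 19 + 13 = 32
Ivan -> Carol -> Alice -> Dave: 18 + 12 + 13 = 43
Best route has total 30.

30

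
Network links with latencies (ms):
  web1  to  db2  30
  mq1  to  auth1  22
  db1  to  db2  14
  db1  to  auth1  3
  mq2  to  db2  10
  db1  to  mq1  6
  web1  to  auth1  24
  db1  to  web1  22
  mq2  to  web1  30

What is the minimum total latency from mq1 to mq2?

30

Comparing a few candidate routes:
mq1→db1→web1→mq2: 6 + 22 + 30 = 58
mq1→db1→db2→mq2: 6 + 14 + 10 = 30
mq1→auth1→db1→db2→mq2: 22 + 3 + 14 + 10 = 49
The minimum is 30 ms.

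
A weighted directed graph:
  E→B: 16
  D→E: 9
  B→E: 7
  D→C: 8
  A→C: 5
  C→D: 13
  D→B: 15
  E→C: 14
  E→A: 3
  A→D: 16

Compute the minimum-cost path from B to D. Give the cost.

Routes from B to D:
B→E→C→D: 7 + 14 + 13 = 34
B→E→A→D: 7 + 3 + 16 = 26
B→E→A→C→D: 7 + 3 + 5 + 13 = 28
The minimum is 26.

26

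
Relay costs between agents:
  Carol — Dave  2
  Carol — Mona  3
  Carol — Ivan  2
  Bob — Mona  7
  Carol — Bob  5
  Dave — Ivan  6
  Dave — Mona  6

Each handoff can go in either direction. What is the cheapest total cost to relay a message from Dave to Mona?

Some routes from Dave to Mona:
Dave → Carol → Mona: 2 + 3 = 5
Dave → Mona: 6
Dave → Ivan → Carol → Mona: 6 + 2 + 3 = 11
Best route has total 5.

5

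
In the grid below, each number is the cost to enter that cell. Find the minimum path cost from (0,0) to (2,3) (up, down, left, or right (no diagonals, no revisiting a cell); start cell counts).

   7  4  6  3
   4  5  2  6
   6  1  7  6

30

Path r0c0 → r0c1 → r1c1 → r1c2 → r1c3 → r2c3: 7 + 4 + 5 + 2 + 6 + 6 = 30.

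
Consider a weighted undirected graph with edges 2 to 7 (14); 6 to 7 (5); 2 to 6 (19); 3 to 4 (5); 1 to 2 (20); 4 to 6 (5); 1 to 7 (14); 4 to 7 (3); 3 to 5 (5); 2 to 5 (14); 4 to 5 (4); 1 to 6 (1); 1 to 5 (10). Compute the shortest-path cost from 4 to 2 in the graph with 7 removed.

Some routes from 4 to 2 avoiding 7:
4 → 6 → 1 → 2: 5 + 1 + 20 = 26
4 → 3 → 5 → 2: 5 + 5 + 14 = 24
4 → 6 → 2: 5 + 19 = 24
4 → 6 → 1 → 5 → 2: 5 + 1 + 10 + 14 = 30
4 → 5 → 2: 4 + 14 = 18
Shortest: 18.

18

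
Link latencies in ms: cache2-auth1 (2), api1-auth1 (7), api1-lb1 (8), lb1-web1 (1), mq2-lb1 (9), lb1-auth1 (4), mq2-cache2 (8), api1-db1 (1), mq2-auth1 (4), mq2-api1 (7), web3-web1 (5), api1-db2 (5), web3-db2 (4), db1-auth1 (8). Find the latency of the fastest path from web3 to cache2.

12

Some routes from web3 to cache2:
web3 → db2 → api1 → db1 → auth1 → cache2: 4 + 5 + 1 + 8 + 2 = 20
web3 → db2 → api1 → mq2 → auth1 → cache2: 4 + 5 + 7 + 4 + 2 = 22
web3 → web1 → lb1 → mq2 → auth1 → cache2: 5 + 1 + 9 + 4 + 2 = 21
web3 → db2 → api1 → auth1 → cache2: 4 + 5 + 7 + 2 = 18
web3 → web1 → lb1 → auth1 → cache2: 5 + 1 + 4 + 2 = 12
Best route has total 12 ms.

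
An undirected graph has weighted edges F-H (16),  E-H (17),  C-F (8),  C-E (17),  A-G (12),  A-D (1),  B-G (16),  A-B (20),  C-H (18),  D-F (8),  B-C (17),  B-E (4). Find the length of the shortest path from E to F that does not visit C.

33

Paths from E to F avoiding C:
E → B → A → D → F: 4 + 20 + 1 + 8 = 33
E → B → G → A → D → F: 4 + 16 + 12 + 1 + 8 = 41
E → H → F: 17 + 16 = 33
The minimum is 33.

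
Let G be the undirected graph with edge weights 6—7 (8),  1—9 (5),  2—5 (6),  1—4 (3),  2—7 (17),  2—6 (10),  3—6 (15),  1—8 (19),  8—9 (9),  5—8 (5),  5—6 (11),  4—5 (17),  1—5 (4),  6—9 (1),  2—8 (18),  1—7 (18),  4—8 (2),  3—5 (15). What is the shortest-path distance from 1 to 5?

4

Comparing a few candidate routes:
1→5: 4
1→9→8→5: 5 + 9 + 5 = 19
1→9→6→2→5: 5 + 1 + 10 + 6 = 22
1→4→5: 3 + 17 = 20
1→4→8→5: 3 + 2 + 5 = 10
1→9→6→5: 5 + 1 + 11 = 17
Shortest: 4.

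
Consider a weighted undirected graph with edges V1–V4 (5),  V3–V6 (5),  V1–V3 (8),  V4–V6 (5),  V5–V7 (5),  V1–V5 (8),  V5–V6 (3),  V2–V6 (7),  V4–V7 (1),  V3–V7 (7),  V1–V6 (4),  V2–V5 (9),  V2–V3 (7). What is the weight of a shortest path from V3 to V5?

8

A few of the V3→V5 routes:
V3 - V1 - V5: 8 + 8 = 16
V3 - V7 - V5: 7 + 5 = 12
V3 - V6 - V5: 5 + 3 = 8
V3 - V1 - V6 - V5: 8 + 4 + 3 = 15
The minimum is 8.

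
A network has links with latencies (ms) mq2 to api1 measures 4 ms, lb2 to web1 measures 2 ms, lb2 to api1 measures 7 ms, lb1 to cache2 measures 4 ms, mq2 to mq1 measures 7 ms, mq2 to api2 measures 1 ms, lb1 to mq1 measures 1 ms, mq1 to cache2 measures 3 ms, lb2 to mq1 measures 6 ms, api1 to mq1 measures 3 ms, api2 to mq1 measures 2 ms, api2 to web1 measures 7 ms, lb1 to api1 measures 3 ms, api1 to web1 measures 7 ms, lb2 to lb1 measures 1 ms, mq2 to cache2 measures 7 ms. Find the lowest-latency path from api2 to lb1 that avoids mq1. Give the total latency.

Checking several routes:
api2→mq2→cache2→lb1: 1 + 7 + 4 = 12
api2→mq2→api1→lb2→lb1: 1 + 4 + 7 + 1 = 13
api2→web1→lb2→lb1: 7 + 2 + 1 = 10
api2→mq2→api1→web1→lb2→lb1: 1 + 4 + 7 + 2 + 1 = 15
api2→mq2→api1→lb1: 1 + 4 + 3 = 8
Best route has total 8 ms.

8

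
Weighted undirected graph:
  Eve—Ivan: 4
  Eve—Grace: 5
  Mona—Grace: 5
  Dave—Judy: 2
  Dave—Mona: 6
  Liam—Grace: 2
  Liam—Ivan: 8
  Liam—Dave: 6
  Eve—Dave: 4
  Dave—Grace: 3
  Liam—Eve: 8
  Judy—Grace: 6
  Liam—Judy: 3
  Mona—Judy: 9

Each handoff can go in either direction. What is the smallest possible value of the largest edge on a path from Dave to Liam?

A few of the Dave→Liam routes:
Dave→Grace→Liam: max(3, 2) = 3
Dave→Eve→Grace→Liam: max(4, 5, 2) = 5
Dave→Judy→Liam: max(2, 3) = 3
Dave→Grace→Judy→Liam: max(3, 6, 3) = 6
The minimum achievable maximum is 3.

3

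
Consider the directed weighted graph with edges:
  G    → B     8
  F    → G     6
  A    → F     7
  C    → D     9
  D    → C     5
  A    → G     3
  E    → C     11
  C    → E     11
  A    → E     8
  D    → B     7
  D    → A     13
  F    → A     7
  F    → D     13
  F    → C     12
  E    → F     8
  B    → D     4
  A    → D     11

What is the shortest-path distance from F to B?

A few of the F→B routes:
F-A-G-B: 7 + 3 + 8 = 18
F-A-D-B: 7 + 11 + 7 = 25
F-G-B: 6 + 8 = 14
F-D-A-G-B: 13 + 13 + 3 + 8 = 37
F-C-D-B: 12 + 9 + 7 = 28
F-D-B: 13 + 7 = 20
Best route has total 14.

14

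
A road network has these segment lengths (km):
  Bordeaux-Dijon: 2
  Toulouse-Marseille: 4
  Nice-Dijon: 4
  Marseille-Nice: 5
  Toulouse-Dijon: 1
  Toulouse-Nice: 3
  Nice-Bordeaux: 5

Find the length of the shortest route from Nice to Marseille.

Paths from Nice to Marseille:
Nice - Dijon - Toulouse - Marseille: 4 + 1 + 4 = 9
Nice - Toulouse - Marseille: 3 + 4 = 7
Nice - Marseille: 5
Nice - Bordeaux - Dijon - Toulouse - Marseille: 5 + 2 + 1 + 4 = 12
Best route has total 5 km.

5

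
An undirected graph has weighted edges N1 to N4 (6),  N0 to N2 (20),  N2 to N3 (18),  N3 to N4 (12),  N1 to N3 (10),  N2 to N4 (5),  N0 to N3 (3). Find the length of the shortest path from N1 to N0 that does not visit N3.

31

Candidate routes:
N1 -> N4 -> N2 -> N0: 6 + 5 + 20 = 31
Best route has total 31.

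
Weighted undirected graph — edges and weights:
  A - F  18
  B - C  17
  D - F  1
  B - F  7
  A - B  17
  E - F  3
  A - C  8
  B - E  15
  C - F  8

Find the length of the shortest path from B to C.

Some routes from B to C:
B→F→A→C: 7 + 18 + 8 = 33
B→F→C: 7 + 8 = 15
B→C: 17
B→E→F→C: 15 + 3 + 8 = 26
B→A→C: 17 + 8 = 25
The minimum is 15.

15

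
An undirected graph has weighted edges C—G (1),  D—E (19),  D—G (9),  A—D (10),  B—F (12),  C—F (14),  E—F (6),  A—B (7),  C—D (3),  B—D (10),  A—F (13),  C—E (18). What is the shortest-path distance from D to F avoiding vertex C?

Checking several routes:
D→E→F: 19 + 6 = 25
D→B→F: 10 + 12 = 22
D→A→F: 10 + 13 = 23
Best route has total 22.

22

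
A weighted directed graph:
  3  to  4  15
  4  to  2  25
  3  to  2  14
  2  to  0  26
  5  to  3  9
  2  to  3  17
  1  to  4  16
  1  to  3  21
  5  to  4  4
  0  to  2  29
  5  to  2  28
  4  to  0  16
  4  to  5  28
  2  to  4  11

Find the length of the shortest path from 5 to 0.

A few of the 5→0 routes:
5 -> 3 -> 2 -> 4 -> 0: 9 + 14 + 11 + 16 = 50
5 -> 3 -> 2 -> 0: 9 + 14 + 26 = 49
5 -> 4 -> 0: 4 + 16 = 20
5 -> 2 -> 0: 28 + 26 = 54
5 -> 3 -> 4 -> 0: 9 + 15 + 16 = 40
The minimum is 20.

20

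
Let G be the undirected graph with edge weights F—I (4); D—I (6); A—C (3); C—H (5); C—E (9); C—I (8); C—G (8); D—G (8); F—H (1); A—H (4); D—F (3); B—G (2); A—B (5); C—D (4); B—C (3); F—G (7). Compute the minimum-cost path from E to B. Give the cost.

Checking several routes:
E-C-G-B: 9 + 8 + 2 = 19
E-C-D-G-B: 9 + 4 + 8 + 2 = 23
E-C-B: 9 + 3 = 12
E-C-A-B: 9 + 3 + 5 = 17
E-C-H-A-B: 9 + 5 + 4 + 5 = 23
Best route has total 12.

12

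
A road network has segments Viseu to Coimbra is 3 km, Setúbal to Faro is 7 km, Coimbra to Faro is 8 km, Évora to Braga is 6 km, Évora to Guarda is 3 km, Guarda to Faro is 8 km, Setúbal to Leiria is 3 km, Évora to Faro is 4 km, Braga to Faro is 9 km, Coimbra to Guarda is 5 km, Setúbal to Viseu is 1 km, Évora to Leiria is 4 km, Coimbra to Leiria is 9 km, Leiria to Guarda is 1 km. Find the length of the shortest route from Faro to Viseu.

8

A few of the Faro→Viseu routes:
Faro - Coimbra - Viseu: 8 + 3 = 11
Faro - Évora - Guarda - Leiria - Setúbal - Viseu: 4 + 3 + 1 + 3 + 1 = 12
Faro - Setúbal - Viseu: 7 + 1 = 8
Best route has total 8 km.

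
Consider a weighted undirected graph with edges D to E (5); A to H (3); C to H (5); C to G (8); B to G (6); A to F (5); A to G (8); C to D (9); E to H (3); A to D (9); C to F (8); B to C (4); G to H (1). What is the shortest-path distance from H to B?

Checking several routes:
H→C→B: 5 + 4 = 9
H→G→C→B: 1 + 8 + 4 = 13
H→G→B: 1 + 6 = 7
H→A→G→B: 3 + 8 + 6 = 17
Best route has total 7.

7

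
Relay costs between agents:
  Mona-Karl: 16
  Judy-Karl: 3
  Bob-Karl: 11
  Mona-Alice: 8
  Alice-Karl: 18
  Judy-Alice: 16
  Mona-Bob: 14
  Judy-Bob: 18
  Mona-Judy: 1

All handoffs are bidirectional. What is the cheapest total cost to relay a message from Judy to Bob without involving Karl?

Routes from Judy to Bob avoiding Karl:
Judy-Alice-Mona-Bob: 16 + 8 + 14 = 38
Judy-Mona-Bob: 1 + 14 = 15
Judy-Bob: 18
Shortest: 15.

15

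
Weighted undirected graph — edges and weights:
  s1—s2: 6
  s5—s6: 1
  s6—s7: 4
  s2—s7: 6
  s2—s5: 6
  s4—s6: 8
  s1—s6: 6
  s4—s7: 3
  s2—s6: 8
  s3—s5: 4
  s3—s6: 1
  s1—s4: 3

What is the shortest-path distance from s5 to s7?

5

A few of the s5→s7 routes:
s5-s2-s7: 6 + 6 = 12
s5-s3-s6-s7: 4 + 1 + 4 = 9
s5-s6-s4-s7: 1 + 8 + 3 = 12
s5-s6-s7: 1 + 4 = 5
The minimum is 5.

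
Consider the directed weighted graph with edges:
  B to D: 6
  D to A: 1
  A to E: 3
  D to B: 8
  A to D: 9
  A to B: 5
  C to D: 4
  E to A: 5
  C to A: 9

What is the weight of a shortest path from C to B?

Comparing a few candidate routes:
C-A-B: 9 + 5 = 14
C-D-A-B: 4 + 1 + 5 = 10
C-D-B: 4 + 8 = 12
Shortest: 10.

10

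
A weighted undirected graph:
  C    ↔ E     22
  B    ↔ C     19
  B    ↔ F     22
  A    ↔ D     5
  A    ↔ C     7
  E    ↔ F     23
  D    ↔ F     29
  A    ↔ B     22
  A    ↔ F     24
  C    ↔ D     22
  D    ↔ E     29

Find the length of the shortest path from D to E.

Checking several routes:
D -> C -> E: 22 + 22 = 44
D -> A -> F -> E: 5 + 24 + 23 = 52
D -> A -> C -> E: 5 + 7 + 22 = 34
D -> F -> E: 29 + 23 = 52
D -> E: 29
Shortest: 29.

29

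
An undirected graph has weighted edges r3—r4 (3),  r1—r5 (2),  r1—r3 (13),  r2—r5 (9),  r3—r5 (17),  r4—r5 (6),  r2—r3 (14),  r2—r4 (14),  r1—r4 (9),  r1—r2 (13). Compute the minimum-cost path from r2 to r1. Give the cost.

Comparing a few candidate routes:
r2→r4→r5→r1: 14 + 6 + 2 = 22
r2→r1: 13
r2→r4→r1: 14 + 9 = 23
r2→r5→r1: 9 + 2 = 11
r2→r5→r4→r1: 9 + 6 + 9 = 24
Best route has total 11.

11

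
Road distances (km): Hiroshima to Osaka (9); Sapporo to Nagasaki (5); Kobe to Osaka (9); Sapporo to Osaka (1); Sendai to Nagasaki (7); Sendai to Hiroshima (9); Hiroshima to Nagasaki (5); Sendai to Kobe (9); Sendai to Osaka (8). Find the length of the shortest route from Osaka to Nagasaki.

Comparing a few candidate routes:
Osaka → Sendai → Hiroshima → Nagasaki: 8 + 9 + 5 = 22
Osaka → Hiroshima → Nagasaki: 9 + 5 = 14
Osaka → Sapporo → Nagasaki: 1 + 5 = 6
Osaka → Sendai → Nagasaki: 8 + 7 = 15
Shortest: 6 km.

6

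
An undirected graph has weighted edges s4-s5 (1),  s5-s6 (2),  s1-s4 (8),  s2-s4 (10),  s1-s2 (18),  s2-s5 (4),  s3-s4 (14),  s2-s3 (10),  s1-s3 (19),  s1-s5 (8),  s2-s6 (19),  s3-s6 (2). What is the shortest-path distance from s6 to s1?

10

Some routes from s6 to s1:
s6-s5-s4-s1: 2 + 1 + 8 = 11
s6-s3-s4-s1: 2 + 14 + 8 = 24
s6-s5-s2-s4-s1: 2 + 4 + 10 + 8 = 24
s6-s3-s1: 2 + 19 = 21
s6-s3-s2-s5-s1: 2 + 10 + 4 + 8 = 24
s6-s5-s1: 2 + 8 = 10
Shortest: 10.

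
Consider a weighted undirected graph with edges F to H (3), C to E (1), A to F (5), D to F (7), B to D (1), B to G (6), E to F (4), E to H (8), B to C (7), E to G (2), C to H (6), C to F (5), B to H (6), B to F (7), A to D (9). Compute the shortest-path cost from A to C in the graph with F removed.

17

Routes from A to C avoiding F:
A -> D -> B -> C: 9 + 1 + 7 = 17
A -> D -> B -> H -> C: 9 + 1 + 6 + 6 = 22
A -> D -> B -> G -> E -> H -> C: 9 + 1 + 6 + 2 + 8 + 6 = 32
A -> D -> B -> G -> E -> C: 9 + 1 + 6 + 2 + 1 = 19
A -> D -> B -> H -> E -> C: 9 + 1 + 6 + 8 + 1 = 25
Shortest: 17.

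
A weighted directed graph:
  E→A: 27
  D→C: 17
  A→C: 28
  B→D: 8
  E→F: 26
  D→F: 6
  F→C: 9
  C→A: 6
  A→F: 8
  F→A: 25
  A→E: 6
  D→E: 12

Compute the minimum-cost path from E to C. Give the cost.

35

Routes from E to C:
E-A-C: 27 + 28 = 55
E-F-C: 26 + 9 = 35
E-A-F-C: 27 + 8 + 9 = 44
E-F-A-C: 26 + 25 + 28 = 79
The minimum is 35.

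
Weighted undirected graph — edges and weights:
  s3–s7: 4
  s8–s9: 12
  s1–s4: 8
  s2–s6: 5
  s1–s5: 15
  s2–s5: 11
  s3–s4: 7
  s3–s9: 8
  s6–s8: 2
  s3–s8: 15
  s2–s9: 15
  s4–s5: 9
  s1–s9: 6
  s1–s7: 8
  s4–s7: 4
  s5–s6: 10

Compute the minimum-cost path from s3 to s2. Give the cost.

22

Some routes from s3 to s2:
s3 - s8 - s6 - s2: 15 + 2 + 5 = 22
s3 - s9 - s8 - s6 - s2: 8 + 12 + 2 + 5 = 27
s3 - s9 - s2: 8 + 15 = 23
s3 - s7 - s4 - s5 - s2: 4 + 4 + 9 + 11 = 28
s3 - s4 - s5 - s2: 7 + 9 + 11 = 27
Best route has total 22.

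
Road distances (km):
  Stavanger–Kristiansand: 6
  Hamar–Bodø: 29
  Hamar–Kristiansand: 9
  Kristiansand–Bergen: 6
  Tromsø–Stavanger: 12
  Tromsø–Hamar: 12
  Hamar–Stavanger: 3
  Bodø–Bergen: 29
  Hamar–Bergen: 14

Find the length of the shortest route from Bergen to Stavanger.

12

Some routes from Bergen to Stavanger:
Bergen -> Kristiansand -> Stavanger: 6 + 6 = 12
Bergen -> Kristiansand -> Hamar -> Stavanger: 6 + 9 + 3 = 18
Bergen -> Hamar -> Stavanger: 14 + 3 = 17
The minimum is 12 km.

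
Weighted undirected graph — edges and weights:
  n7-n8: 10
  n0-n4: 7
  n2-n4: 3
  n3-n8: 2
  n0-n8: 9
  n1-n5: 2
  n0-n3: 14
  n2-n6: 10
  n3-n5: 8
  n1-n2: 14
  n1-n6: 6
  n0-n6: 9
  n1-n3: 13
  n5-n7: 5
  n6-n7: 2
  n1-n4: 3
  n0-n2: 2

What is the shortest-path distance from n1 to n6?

Some routes from n1 to n6:
n1 -> n6: 6
n1 -> n5 -> n7 -> n6: 2 + 5 + 2 = 9
n1 -> n4 -> n2 -> n6: 3 + 3 + 10 = 16
Shortest: 6.

6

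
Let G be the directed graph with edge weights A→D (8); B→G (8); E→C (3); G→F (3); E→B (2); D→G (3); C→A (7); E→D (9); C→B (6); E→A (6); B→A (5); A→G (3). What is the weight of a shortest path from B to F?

11

Routes from B to F:
B-G-F: 8 + 3 = 11
B-A-D-G-F: 5 + 8 + 3 + 3 = 19
B-A-G-F: 5 + 3 + 3 = 11
Shortest: 11.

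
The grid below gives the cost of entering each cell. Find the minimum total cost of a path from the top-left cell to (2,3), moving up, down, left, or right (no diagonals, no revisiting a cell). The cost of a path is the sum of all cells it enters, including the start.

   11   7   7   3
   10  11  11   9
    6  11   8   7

One optimal route is r0c0 -> r0c1 -> r0c2 -> r0c3 -> r1c3 -> r2c3.
Its cost is 11 + 7 + 7 + 3 + 9 + 7 = 44.

44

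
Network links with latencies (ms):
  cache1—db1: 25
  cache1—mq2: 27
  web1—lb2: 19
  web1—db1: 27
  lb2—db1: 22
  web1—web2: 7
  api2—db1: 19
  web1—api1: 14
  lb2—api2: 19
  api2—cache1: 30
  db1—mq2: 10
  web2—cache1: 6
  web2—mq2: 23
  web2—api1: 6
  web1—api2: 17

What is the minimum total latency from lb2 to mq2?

32

Checking several routes:
lb2-db1-mq2: 22 + 10 = 32
lb2-web1-web2-mq2: 19 + 7 + 23 = 49
lb2-api2-db1-mq2: 19 + 19 + 10 = 48
Shortest: 32 ms.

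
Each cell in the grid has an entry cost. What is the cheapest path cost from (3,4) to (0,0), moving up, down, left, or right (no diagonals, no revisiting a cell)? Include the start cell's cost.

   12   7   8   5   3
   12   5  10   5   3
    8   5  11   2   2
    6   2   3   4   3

41

One optimal route is r3c4 -> r3c3 -> r3c2 -> r3c1 -> r2c1 -> r1c1 -> r0c1 -> r0c0.
Its cost is 3 + 4 + 3 + 2 + 5 + 5 + 7 + 12 = 41.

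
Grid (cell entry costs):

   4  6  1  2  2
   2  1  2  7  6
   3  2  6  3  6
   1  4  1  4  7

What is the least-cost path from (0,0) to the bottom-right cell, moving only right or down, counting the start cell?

Path [0,0] → [1,0] → [1,1] → [2,1] → [3,1] → [3,2] → [3,3] → [3,4]: 4 + 2 + 1 + 2 + 4 + 1 + 4 + 7 = 25.
(Top row then right column would cost 34.)

25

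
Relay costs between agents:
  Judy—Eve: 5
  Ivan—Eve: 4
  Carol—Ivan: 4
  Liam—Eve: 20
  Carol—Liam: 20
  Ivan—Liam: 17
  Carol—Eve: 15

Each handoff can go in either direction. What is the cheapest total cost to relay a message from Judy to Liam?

25

Paths from Judy to Liam:
Judy-Eve-Liam: 5 + 20 = 25
Judy-Eve-Carol-Liam: 5 + 15 + 20 = 40
Judy-Eve-Ivan-Liam: 5 + 4 + 17 = 26
Judy-Eve-Ivan-Carol-Liam: 5 + 4 + 4 + 20 = 33
Judy-Eve-Carol-Ivan-Liam: 5 + 15 + 4 + 17 = 41
Best route has total 25.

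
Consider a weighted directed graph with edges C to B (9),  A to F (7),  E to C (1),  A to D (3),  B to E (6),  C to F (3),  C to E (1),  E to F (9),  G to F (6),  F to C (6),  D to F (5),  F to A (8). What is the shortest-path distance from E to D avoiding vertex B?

15

Routes from E to D avoiding B:
E-C-F-A-D: 1 + 3 + 8 + 3 = 15
E-F-A-D: 9 + 8 + 3 = 20
The minimum is 15.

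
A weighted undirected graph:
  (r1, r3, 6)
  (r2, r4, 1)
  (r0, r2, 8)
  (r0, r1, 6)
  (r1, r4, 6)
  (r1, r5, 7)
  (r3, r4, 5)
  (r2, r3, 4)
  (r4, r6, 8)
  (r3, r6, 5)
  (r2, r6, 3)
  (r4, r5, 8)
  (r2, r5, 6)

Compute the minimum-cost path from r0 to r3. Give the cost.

Comparing a few candidate routes:
r0-r2-r3: 8 + 4 = 12
r0-r1-r3: 6 + 6 = 12
r0-r2-r4-r3: 8 + 1 + 5 = 14
Shortest: 12.

12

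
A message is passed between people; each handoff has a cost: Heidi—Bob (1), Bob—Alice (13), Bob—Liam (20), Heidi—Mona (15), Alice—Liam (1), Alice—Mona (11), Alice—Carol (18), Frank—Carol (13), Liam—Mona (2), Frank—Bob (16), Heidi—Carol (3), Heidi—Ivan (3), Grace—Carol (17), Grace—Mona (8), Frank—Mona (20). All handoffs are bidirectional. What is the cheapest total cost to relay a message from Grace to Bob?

Some routes from Grace to Bob:
Grace - Mona - Alice - Bob: 8 + 11 + 13 = 32
Grace - Mona - Liam - Alice - Bob: 8 + 2 + 1 + 13 = 24
Grace - Mona - Liam - Alice - Carol - Heidi - Bob: 8 + 2 + 1 + 18 + 3 + 1 = 33
Grace - Carol - Heidi - Bob: 17 + 3 + 1 = 21
Grace - Mona - Heidi - Bob: 8 + 15 + 1 = 24
Grace - Mona - Liam - Bob: 8 + 2 + 20 = 30
Shortest: 21.

21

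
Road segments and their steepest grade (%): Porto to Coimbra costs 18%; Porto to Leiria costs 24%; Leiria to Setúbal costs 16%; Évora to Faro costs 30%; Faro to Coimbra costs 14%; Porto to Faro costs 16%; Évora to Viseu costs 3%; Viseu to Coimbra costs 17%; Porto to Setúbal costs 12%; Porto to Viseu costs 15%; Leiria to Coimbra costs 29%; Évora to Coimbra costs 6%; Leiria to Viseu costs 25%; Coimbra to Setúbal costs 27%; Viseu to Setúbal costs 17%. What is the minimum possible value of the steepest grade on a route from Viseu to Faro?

14

A few of the Viseu→Faro routes:
Viseu → Évora → Coimbra → Faro: max(3, 6, 14) = 14
Viseu → Coimbra → Porto → Faro: max(17, 18, 16) = 18
Viseu → Coimbra → Faro: max(17, 14) = 17
Viseu → Setúbal → Porto → Faro: max(17, 12, 16) = 17
Viseu → Porto → Faro: max(15, 16) = 16
Best route has worst link 14%.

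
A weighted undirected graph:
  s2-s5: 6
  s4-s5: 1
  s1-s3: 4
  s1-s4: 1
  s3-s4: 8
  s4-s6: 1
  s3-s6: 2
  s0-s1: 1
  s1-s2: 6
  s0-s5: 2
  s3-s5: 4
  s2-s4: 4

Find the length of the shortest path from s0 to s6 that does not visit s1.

4

Comparing a few candidate routes:
s0→s5→s3→s6: 2 + 4 + 2 = 8
s0→s5→s2→s4→s6: 2 + 6 + 4 + 1 = 13
s0→s5→s4→s3→s6: 2 + 1 + 8 + 2 = 13
s0→s5→s4→s6: 2 + 1 + 1 = 4
s0→s5→s3→s4→s6: 2 + 4 + 8 + 1 = 15
The minimum is 4.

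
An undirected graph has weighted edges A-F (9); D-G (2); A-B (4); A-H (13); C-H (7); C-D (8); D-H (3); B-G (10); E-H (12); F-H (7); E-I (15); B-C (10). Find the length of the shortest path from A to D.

16

Comparing a few candidate routes:
A → B → G → D: 4 + 10 + 2 = 16
A → F → H → D: 9 + 7 + 3 = 19
A → H → D: 13 + 3 = 16
A → B → C → D: 4 + 10 + 8 = 22
A → B → C → H → D: 4 + 10 + 7 + 3 = 24
A → H → C → D: 13 + 7 + 8 = 28
Shortest: 16.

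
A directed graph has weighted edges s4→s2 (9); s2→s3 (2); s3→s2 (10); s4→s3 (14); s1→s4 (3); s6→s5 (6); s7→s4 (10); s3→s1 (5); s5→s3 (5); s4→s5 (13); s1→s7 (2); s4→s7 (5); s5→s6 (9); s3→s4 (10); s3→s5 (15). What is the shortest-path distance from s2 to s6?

26

Paths from s2 to s6:
s2→s3→s1→s7→s4→s5→s6: 2 + 5 + 2 + 10 + 13 + 9 = 41
s2→s3→s4→s5→s6: 2 + 10 + 13 + 9 = 34
s2→s3→s1→s4→s5→s6: 2 + 5 + 3 + 13 + 9 = 32
s2→s3→s5→s6: 2 + 15 + 9 = 26
Best route has total 26.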